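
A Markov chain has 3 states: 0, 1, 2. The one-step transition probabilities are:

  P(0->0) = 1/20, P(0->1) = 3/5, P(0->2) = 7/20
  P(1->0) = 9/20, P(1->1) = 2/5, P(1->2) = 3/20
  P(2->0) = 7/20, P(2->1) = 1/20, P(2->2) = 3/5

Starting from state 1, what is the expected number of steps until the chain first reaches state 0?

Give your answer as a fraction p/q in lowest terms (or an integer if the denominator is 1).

Let h_i = expected steps to first reach 0 from state i.
Boundary: h_0 = 0.
First-step equations for the other states:
  h_1 = 1 + 9/20*h_0 + 2/5*h_1 + 3/20*h_2
  h_2 = 1 + 7/20*h_0 + 1/20*h_1 + 3/5*h_2

Substituting h_0 = 0 and rearranging gives the linear system (I - Q) h = 1:
  [3/5, -3/20] . (h_1, h_2) = 1
  [-1/20, 2/5] . (h_1, h_2) = 1

Solving yields:
  h_1 = 220/93
  h_2 = 260/93

Starting state is 1, so the expected hitting time is h_1 = 220/93.

Answer: 220/93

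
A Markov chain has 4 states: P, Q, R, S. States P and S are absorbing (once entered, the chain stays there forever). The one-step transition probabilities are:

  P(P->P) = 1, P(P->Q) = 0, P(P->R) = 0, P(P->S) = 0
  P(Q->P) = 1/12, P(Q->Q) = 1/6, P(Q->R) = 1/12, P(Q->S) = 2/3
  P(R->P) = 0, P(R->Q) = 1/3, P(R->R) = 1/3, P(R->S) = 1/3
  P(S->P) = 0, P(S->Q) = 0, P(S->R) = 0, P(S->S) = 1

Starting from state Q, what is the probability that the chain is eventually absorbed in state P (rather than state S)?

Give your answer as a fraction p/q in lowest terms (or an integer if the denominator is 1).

Let a_i = P(absorbed in P | start in state i).
Boundary conditions: a_P = 1, a_S = 0.
For each transient state i, a_i = sum_j P(i->j) * a_j:
  a_Q = 1/12*a_P + 1/6*a_Q + 1/12*a_R + 2/3*a_S
  a_R = 0*a_P + 1/3*a_Q + 1/3*a_R + 1/3*a_S

Substituting a_P = 1 and a_S = 0, rearrange to (I - Q) a = r where r[i] = P(i -> P):
  [5/6, -1/12] . (a_Q, a_R) = 1/12
  [-1/3, 2/3] . (a_Q, a_R) = 0

Solving yields:
  a_Q = 2/19
  a_R = 1/19

Starting state is Q, so the absorption probability is a_Q = 2/19.

Answer: 2/19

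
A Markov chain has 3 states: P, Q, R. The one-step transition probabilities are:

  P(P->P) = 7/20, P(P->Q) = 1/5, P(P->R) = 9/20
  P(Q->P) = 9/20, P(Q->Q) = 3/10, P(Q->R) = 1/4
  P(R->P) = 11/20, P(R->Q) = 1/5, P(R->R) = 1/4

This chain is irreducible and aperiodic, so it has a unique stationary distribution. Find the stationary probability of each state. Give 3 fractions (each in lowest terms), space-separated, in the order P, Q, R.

The stationary distribution satisfies pi = pi * P, i.e.:
  pi_P = 7/20*pi_P + 9/20*pi_Q + 11/20*pi_R
  pi_Q = 1/5*pi_P + 3/10*pi_Q + 1/5*pi_R
  pi_R = 9/20*pi_P + 1/4*pi_Q + 1/4*pi_R
with normalization: pi_P + pi_Q + pi_R = 1.

Using the first 2 balance equations plus normalization, the linear system A*pi = b is:
  [-13/20, 9/20, 11/20] . pi = 0
  [1/5, -7/10, 1/5] . pi = 0
  [1, 1, 1] . pi = 1

Solving yields:
  pi_P = 95/216
  pi_Q = 2/9
  pi_R = 73/216

Verification (pi * P):
  95/216*7/20 + 2/9*9/20 + 73/216*11/20 = 95/216 = pi_P  (ok)
  95/216*1/5 + 2/9*3/10 + 73/216*1/5 = 2/9 = pi_Q  (ok)
  95/216*9/20 + 2/9*1/4 + 73/216*1/4 = 73/216 = pi_R  (ok)

Answer: 95/216 2/9 73/216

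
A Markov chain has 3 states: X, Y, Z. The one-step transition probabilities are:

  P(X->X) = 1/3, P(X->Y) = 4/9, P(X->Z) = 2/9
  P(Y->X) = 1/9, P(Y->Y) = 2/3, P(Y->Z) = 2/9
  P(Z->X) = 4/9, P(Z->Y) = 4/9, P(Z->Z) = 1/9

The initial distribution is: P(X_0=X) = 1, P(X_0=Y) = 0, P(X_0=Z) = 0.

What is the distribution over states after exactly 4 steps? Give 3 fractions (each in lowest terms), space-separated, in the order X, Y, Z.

Answer: 503/2187 3740/6561 1312/6561

Derivation:
Propagating the distribution step by step (d_{t+1} = d_t * P):
d_0 = (X=1, Y=0, Z=0)
  d_1[X] = 1*1/3 + 0*1/9 + 0*4/9 = 1/3
  d_1[Y] = 1*4/9 + 0*2/3 + 0*4/9 = 4/9
  d_1[Z] = 1*2/9 + 0*2/9 + 0*1/9 = 2/9
d_1 = (X=1/3, Y=4/9, Z=2/9)
  d_2[X] = 1/3*1/3 + 4/9*1/9 + 2/9*4/9 = 7/27
  d_2[Y] = 1/3*4/9 + 4/9*2/3 + 2/9*4/9 = 44/81
  d_2[Z] = 1/3*2/9 + 4/9*2/9 + 2/9*1/9 = 16/81
d_2 = (X=7/27, Y=44/81, Z=16/81)
  d_3[X] = 7/27*1/3 + 44/81*1/9 + 16/81*4/9 = 19/81
  d_3[Y] = 7/27*4/9 + 44/81*2/3 + 16/81*4/9 = 412/729
  d_3[Z] = 7/27*2/9 + 44/81*2/9 + 16/81*1/9 = 146/729
d_3 = (X=19/81, Y=412/729, Z=146/729)
  d_4[X] = 19/81*1/3 + 412/729*1/9 + 146/729*4/9 = 503/2187
  d_4[Y] = 19/81*4/9 + 412/729*2/3 + 146/729*4/9 = 3740/6561
  d_4[Z] = 19/81*2/9 + 412/729*2/9 + 146/729*1/9 = 1312/6561
d_4 = (X=503/2187, Y=3740/6561, Z=1312/6561)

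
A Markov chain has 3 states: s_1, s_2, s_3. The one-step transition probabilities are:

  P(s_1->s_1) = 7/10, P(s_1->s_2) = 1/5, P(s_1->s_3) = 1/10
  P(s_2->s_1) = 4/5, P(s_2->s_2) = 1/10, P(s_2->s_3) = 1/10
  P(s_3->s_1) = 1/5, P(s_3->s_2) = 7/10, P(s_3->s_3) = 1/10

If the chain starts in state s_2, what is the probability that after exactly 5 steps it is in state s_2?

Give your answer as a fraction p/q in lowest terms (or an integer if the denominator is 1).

Answer: 11363/50000

Derivation:
Computing P^5 by repeated multiplication:
P^1 =
  s_1: [7/10, 1/5, 1/10]
  s_2: [4/5, 1/10, 1/10]
  s_3: [1/5, 7/10, 1/10]
P^2 =
  s_1: [67/100, 23/100, 1/10]
  s_2: [33/50, 6/25, 1/10]
  s_3: [18/25, 9/50, 1/10]
P^3 =
  s_1: [673/1000, 227/1000, 1/10]
  s_2: [337/500, 113/500, 1/10]
  s_3: [167/250, 29/125, 1/10]
P^4 =
  s_1: [6727/10000, 2273/10000, 1/10]
  s_2: [3363/5000, 1137/5000, 1/10]
  s_3: [1683/2500, 567/2500, 1/10]
P^5 =
  s_1: [67273/100000, 22727/100000, 1/10]
  s_2: [33637/50000, 11363/50000, 1/10]
  s_3: [16817/25000, 5683/25000, 1/10]

(P^5)[s_2 -> s_2] = 11363/50000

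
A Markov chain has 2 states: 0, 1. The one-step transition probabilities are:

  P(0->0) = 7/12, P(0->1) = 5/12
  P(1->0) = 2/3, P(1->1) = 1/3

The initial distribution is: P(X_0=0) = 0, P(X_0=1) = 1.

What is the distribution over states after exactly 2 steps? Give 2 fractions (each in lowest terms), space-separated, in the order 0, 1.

Propagating the distribution step by step (d_{t+1} = d_t * P):
d_0 = (0=0, 1=1)
  d_1[0] = 0*7/12 + 1*2/3 = 2/3
  d_1[1] = 0*5/12 + 1*1/3 = 1/3
d_1 = (0=2/3, 1=1/3)
  d_2[0] = 2/3*7/12 + 1/3*2/3 = 11/18
  d_2[1] = 2/3*5/12 + 1/3*1/3 = 7/18
d_2 = (0=11/18, 1=7/18)

Answer: 11/18 7/18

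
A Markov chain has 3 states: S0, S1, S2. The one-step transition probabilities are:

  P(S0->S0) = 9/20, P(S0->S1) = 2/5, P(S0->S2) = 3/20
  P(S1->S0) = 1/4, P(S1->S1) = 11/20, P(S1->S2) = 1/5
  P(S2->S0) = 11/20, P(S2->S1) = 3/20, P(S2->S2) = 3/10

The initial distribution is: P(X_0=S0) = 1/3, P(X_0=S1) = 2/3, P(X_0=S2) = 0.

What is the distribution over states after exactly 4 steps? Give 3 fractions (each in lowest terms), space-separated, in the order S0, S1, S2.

Propagating the distribution step by step (d_{t+1} = d_t * P):
d_0 = (S0=1/3, S1=2/3, S2=0)
  d_1[S0] = 1/3*9/20 + 2/3*1/4 + 0*11/20 = 19/60
  d_1[S1] = 1/3*2/5 + 2/3*11/20 + 0*3/20 = 1/2
  d_1[S2] = 1/3*3/20 + 2/3*1/5 + 0*3/10 = 11/60
d_1 = (S0=19/60, S1=1/2, S2=11/60)
  d_2[S0] = 19/60*9/20 + 1/2*1/4 + 11/60*11/20 = 221/600
  d_2[S1] = 19/60*2/5 + 1/2*11/20 + 11/60*3/20 = 103/240
  d_2[S2] = 19/60*3/20 + 1/2*1/5 + 11/60*3/10 = 81/400
d_2 = (S0=221/600, S1=103/240, S2=81/400)
  d_3[S0] = 221/600*9/20 + 103/240*1/4 + 81/400*11/20 = 4613/12000
  d_3[S1] = 221/600*2/5 + 103/240*11/20 + 81/400*3/20 = 331/800
  d_3[S2] = 221/600*3/20 + 103/240*1/5 + 81/400*3/10 = 1211/6000
d_3 = (S0=4613/12000, S1=331/800, S2=1211/6000)
  d_4[S0] = 4613/12000*9/20 + 331/800*1/4 + 1211/6000*11/20 = 11623/30000
  d_4[S1] = 4613/12000*2/5 + 331/800*11/20 + 1211/6000*3/20 = 19757/48000
  d_4[S2] = 4613/12000*3/20 + 331/800*1/5 + 1211/6000*3/10 = 16077/80000
d_4 = (S0=11623/30000, S1=19757/48000, S2=16077/80000)

Answer: 11623/30000 19757/48000 16077/80000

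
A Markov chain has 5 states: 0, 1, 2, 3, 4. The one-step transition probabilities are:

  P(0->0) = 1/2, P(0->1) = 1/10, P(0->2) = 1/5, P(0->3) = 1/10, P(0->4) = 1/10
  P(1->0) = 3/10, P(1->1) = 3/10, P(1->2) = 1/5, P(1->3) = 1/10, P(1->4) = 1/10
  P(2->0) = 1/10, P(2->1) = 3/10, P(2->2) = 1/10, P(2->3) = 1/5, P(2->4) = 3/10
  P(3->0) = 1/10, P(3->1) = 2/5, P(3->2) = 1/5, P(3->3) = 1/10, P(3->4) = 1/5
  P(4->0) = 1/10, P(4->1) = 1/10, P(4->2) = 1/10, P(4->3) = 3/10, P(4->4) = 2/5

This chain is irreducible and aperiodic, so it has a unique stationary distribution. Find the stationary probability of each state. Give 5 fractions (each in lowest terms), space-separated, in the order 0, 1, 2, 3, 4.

The stationary distribution satisfies pi = pi * P, i.e.:
  pi_0 = 1/2*pi_0 + 3/10*pi_1 + 1/10*pi_2 + 1/10*pi_3 + 1/10*pi_4
  pi_1 = 1/10*pi_0 + 3/10*pi_1 + 3/10*pi_2 + 2/5*pi_3 + 1/10*pi_4
  pi_2 = 1/5*pi_0 + 1/5*pi_1 + 1/10*pi_2 + 1/5*pi_3 + 1/10*pi_4
  pi_3 = 1/10*pi_0 + 1/10*pi_1 + 1/5*pi_2 + 1/10*pi_3 + 3/10*pi_4
  pi_4 = 1/10*pi_0 + 1/10*pi_1 + 3/10*pi_2 + 1/5*pi_3 + 2/5*pi_4
with normalization: pi_0 + pi_1 + pi_2 + pi_3 + pi_4 = 1.

Using the first 4 balance equations plus normalization, the linear system A*pi = b is:
  [-1/2, 3/10, 1/10, 1/10, 1/10] . pi = 0
  [1/10, -7/10, 3/10, 2/5, 1/10] . pi = 0
  [1/5, 1/5, -9/10, 1/5, 1/10] . pi = 0
  [1/10, 1/10, 1/5, -9/10, 3/10] . pi = 0
  [1, 1, 1, 1, 1] . pi = 1

Solving yields:
  pi_0 = 1487/6152
  pi_1 = 1385/6152
  pi_2 = 125/769
  pi_3 = 122/769
  pi_4 = 163/769

Verification (pi * P):
  1487/6152*1/2 + 1385/6152*3/10 + 125/769*1/10 + 122/769*1/10 + 163/769*1/10 = 1487/6152 = pi_0  (ok)
  1487/6152*1/10 + 1385/6152*3/10 + 125/769*3/10 + 122/769*2/5 + 163/769*1/10 = 1385/6152 = pi_1  (ok)
  1487/6152*1/5 + 1385/6152*1/5 + 125/769*1/10 + 122/769*1/5 + 163/769*1/10 = 125/769 = pi_2  (ok)
  1487/6152*1/10 + 1385/6152*1/10 + 125/769*1/5 + 122/769*1/10 + 163/769*3/10 = 122/769 = pi_3  (ok)
  1487/6152*1/10 + 1385/6152*1/10 + 125/769*3/10 + 122/769*1/5 + 163/769*2/5 = 163/769 = pi_4  (ok)

Answer: 1487/6152 1385/6152 125/769 122/769 163/769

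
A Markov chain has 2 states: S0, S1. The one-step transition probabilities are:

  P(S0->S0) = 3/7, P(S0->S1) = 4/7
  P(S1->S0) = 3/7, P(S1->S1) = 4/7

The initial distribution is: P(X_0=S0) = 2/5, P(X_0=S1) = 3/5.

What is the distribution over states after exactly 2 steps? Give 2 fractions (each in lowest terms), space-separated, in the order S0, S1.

Answer: 3/7 4/7

Derivation:
Propagating the distribution step by step (d_{t+1} = d_t * P):
d_0 = (S0=2/5, S1=3/5)
  d_1[S0] = 2/5*3/7 + 3/5*3/7 = 3/7
  d_1[S1] = 2/5*4/7 + 3/5*4/7 = 4/7
d_1 = (S0=3/7, S1=4/7)
  d_2[S0] = 3/7*3/7 + 4/7*3/7 = 3/7
  d_2[S1] = 3/7*4/7 + 4/7*4/7 = 4/7
d_2 = (S0=3/7, S1=4/7)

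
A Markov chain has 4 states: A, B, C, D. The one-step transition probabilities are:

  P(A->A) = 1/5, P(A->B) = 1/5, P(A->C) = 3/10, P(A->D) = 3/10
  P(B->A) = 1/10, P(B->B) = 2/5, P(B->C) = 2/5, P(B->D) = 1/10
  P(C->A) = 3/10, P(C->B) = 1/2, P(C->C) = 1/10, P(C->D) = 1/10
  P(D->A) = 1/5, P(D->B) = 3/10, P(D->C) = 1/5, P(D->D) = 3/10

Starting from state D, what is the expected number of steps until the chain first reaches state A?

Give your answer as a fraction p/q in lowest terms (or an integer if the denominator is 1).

Answer: 950/177

Derivation:
Let h_i = expected steps to first reach A from state i.
Boundary: h_A = 0.
First-step equations for the other states:
  h_B = 1 + 1/10*h_A + 2/5*h_B + 2/5*h_C + 1/10*h_D
  h_C = 1 + 3/10*h_A + 1/2*h_B + 1/10*h_C + 1/10*h_D
  h_D = 1 + 1/5*h_A + 3/10*h_B + 1/5*h_C + 3/10*h_D

Substituting h_A = 0 and rearranging gives the linear system (I - Q) h = 1:
  [3/5, -2/5, -1/10] . (h_B, h_C, h_D) = 1
  [-1/2, 9/10, -1/10] . (h_B, h_C, h_D) = 1
  [-3/10, -1/5, 7/10] . (h_B, h_C, h_D) = 1

Solving yields:
  h_B = 1040/177
  h_C = 880/177
  h_D = 950/177

Starting state is D, so the expected hitting time is h_D = 950/177.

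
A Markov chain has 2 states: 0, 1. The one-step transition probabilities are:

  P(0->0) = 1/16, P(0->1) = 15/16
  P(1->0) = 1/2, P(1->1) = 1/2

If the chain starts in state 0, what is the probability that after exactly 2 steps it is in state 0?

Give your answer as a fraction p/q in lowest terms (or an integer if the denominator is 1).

Answer: 121/256

Derivation:
Computing P^2 by repeated multiplication:
P^1 =
  0: [1/16, 15/16]
  1: [1/2, 1/2]
P^2 =
  0: [121/256, 135/256]
  1: [9/32, 23/32]

(P^2)[0 -> 0] = 121/256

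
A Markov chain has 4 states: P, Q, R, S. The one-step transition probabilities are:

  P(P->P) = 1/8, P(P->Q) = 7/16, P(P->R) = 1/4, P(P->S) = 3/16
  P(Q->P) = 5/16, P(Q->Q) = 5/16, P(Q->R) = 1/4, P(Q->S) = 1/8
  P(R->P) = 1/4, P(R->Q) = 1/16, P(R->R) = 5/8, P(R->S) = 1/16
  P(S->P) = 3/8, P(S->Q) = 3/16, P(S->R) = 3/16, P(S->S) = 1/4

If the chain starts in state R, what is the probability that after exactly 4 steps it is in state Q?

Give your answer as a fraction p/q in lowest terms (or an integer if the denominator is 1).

Answer: 1819/8192

Derivation:
Computing P^4 by repeated multiplication:
P^1 =
  P: [1/8, 7/16, 1/4, 3/16]
  Q: [5/16, 5/16, 1/4, 1/8]
  R: [1/4, 1/16, 5/8, 1/16]
  S: [3/8, 3/16, 3/16, 1/4]
P^2 =
  P: [73/256, 31/128, 85/256, 9/64]
  Q: [63/256, 35/128, 43/128, 37/256]
  R: [59/256, 23/128, 123/256, 7/64]
  S: [63/256, 9/32, 39/128, 43/256]
P^3 =
  P: [253/1024, 507/2048, 749/2048, 143/1024]
  Q: [521/2048, 247/1024, 1503/4096, 563/4096]
  R: [63/256, 425/2048, 867/2048, 63/512]
  S: [33/128, 63/256, 1449/4096, 583/4096]
P^4 =
  P: [8259/32768, 1921/8192, 775/2048, 4425/32768]
  Q: [8207/32768, 7713/32768, 24839/65536, 8857/65536]
  R: [8113/32768, 1819/8192, 6571/16384, 4237/32768]
  S: [8223/32768, 7815/32768, 24495/65536, 8965/65536]

(P^4)[R -> Q] = 1819/8192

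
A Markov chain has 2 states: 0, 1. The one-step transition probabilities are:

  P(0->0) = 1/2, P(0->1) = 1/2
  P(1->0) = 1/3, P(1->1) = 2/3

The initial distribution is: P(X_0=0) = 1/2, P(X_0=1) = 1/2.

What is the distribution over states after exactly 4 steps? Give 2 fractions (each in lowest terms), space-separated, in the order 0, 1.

Propagating the distribution step by step (d_{t+1} = d_t * P):
d_0 = (0=1/2, 1=1/2)
  d_1[0] = 1/2*1/2 + 1/2*1/3 = 5/12
  d_1[1] = 1/2*1/2 + 1/2*2/3 = 7/12
d_1 = (0=5/12, 1=7/12)
  d_2[0] = 5/12*1/2 + 7/12*1/3 = 29/72
  d_2[1] = 5/12*1/2 + 7/12*2/3 = 43/72
d_2 = (0=29/72, 1=43/72)
  d_3[0] = 29/72*1/2 + 43/72*1/3 = 173/432
  d_3[1] = 29/72*1/2 + 43/72*2/3 = 259/432
d_3 = (0=173/432, 1=259/432)
  d_4[0] = 173/432*1/2 + 259/432*1/3 = 1037/2592
  d_4[1] = 173/432*1/2 + 259/432*2/3 = 1555/2592
d_4 = (0=1037/2592, 1=1555/2592)

Answer: 1037/2592 1555/2592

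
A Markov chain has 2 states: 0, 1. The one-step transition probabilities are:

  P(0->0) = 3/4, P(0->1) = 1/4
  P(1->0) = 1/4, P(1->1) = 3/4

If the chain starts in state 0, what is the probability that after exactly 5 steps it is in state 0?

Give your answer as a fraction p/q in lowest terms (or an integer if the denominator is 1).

Answer: 33/64

Derivation:
Computing P^5 by repeated multiplication:
P^1 =
  0: [3/4, 1/4]
  1: [1/4, 3/4]
P^2 =
  0: [5/8, 3/8]
  1: [3/8, 5/8]
P^3 =
  0: [9/16, 7/16]
  1: [7/16, 9/16]
P^4 =
  0: [17/32, 15/32]
  1: [15/32, 17/32]
P^5 =
  0: [33/64, 31/64]
  1: [31/64, 33/64]

(P^5)[0 -> 0] = 33/64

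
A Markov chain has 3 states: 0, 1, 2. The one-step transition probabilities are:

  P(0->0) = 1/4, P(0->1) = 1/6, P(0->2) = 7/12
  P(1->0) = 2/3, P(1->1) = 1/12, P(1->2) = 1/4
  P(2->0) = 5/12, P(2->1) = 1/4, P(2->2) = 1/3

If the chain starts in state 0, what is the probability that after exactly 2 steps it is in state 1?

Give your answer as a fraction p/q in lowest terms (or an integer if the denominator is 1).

Computing P^2 by repeated multiplication:
P^1 =
  0: [1/4, 1/6, 7/12]
  1: [2/3, 1/12, 1/4]
  2: [5/12, 1/4, 1/3]
P^2 =
  0: [5/12, 29/144, 55/144]
  1: [47/144, 13/72, 71/144]
  2: [59/144, 25/144, 5/12]

(P^2)[0 -> 1] = 29/144

Answer: 29/144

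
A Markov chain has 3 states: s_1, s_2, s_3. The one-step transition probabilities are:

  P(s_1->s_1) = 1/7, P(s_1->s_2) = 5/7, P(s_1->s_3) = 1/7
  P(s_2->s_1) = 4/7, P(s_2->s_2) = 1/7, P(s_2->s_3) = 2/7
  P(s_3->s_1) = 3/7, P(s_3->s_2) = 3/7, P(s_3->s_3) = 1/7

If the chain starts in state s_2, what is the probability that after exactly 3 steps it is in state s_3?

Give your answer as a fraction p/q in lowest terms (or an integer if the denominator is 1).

Computing P^3 by repeated multiplication:
P^1 =
  s_1: [1/7, 5/7, 1/7]
  s_2: [4/7, 1/7, 2/7]
  s_3: [3/7, 3/7, 1/7]
P^2 =
  s_1: [24/49, 13/49, 12/49]
  s_2: [2/7, 27/49, 8/49]
  s_3: [18/49, 3/7, 10/49]
P^3 =
  s_1: [16/49, 169/343, 62/343]
  s_2: [146/343, 121/343, 76/343]
  s_3: [132/343, 141/343, 10/49]

(P^3)[s_2 -> s_3] = 76/343

Answer: 76/343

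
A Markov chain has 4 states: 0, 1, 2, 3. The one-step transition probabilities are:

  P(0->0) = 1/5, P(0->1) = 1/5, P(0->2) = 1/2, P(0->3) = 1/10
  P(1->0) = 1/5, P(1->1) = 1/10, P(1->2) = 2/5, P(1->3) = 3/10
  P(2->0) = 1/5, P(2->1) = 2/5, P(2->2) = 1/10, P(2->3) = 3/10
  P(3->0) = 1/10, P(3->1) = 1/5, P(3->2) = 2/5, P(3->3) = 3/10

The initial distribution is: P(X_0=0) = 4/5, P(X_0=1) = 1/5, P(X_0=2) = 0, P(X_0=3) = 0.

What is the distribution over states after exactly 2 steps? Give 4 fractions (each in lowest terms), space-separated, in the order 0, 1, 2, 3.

Answer: 93/500 139/500 69/250 13/50

Derivation:
Propagating the distribution step by step (d_{t+1} = d_t * P):
d_0 = (0=4/5, 1=1/5, 2=0, 3=0)
  d_1[0] = 4/5*1/5 + 1/5*1/5 + 0*1/5 + 0*1/10 = 1/5
  d_1[1] = 4/5*1/5 + 1/5*1/10 + 0*2/5 + 0*1/5 = 9/50
  d_1[2] = 4/5*1/2 + 1/5*2/5 + 0*1/10 + 0*2/5 = 12/25
  d_1[3] = 4/5*1/10 + 1/5*3/10 + 0*3/10 + 0*3/10 = 7/50
d_1 = (0=1/5, 1=9/50, 2=12/25, 3=7/50)
  d_2[0] = 1/5*1/5 + 9/50*1/5 + 12/25*1/5 + 7/50*1/10 = 93/500
  d_2[1] = 1/5*1/5 + 9/50*1/10 + 12/25*2/5 + 7/50*1/5 = 139/500
  d_2[2] = 1/5*1/2 + 9/50*2/5 + 12/25*1/10 + 7/50*2/5 = 69/250
  d_2[3] = 1/5*1/10 + 9/50*3/10 + 12/25*3/10 + 7/50*3/10 = 13/50
d_2 = (0=93/500, 1=139/500, 2=69/250, 3=13/50)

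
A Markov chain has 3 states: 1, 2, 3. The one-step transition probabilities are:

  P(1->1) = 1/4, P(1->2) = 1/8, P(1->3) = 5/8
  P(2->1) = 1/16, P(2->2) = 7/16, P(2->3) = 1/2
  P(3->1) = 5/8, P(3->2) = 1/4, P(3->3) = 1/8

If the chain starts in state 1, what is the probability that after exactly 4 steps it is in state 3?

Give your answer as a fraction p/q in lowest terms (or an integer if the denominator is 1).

Answer: 6097/16384

Derivation:
Computing P^4 by repeated multiplication:
P^1 =
  1: [1/4, 1/8, 5/8]
  2: [1/16, 7/16, 1/2]
  3: [5/8, 1/4, 1/8]
P^2 =
  1: [59/128, 31/128, 19/64]
  2: [91/256, 83/256, 41/128]
  3: [1/4, 7/32, 17/32]
P^3 =
  1: [647/2048, 487/2048, 457/1024]
  2: [1267/4096, 1091/4096, 869/2048]
  3: [209/512, 133/512, 85/256]
P^4 =
  1: [12215/32768, 8359/32768, 6097/16384]
  2: [23539/65536, 17123/65536, 12437/32768]
  3: [2669/8192, 2029/8192, 1747/4096]

(P^4)[1 -> 3] = 6097/16384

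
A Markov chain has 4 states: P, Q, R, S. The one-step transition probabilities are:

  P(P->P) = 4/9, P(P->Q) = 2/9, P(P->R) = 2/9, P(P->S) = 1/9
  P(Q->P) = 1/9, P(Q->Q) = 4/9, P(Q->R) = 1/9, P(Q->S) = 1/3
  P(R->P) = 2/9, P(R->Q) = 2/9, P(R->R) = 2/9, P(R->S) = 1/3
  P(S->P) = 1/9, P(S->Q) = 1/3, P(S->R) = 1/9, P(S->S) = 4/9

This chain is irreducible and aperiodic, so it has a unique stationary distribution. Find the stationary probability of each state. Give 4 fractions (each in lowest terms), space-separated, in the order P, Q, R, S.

The stationary distribution satisfies pi = pi * P, i.e.:
  pi_P = 4/9*pi_P + 1/9*pi_Q + 2/9*pi_R + 1/9*pi_S
  pi_Q = 2/9*pi_P + 4/9*pi_Q + 2/9*pi_R + 1/3*pi_S
  pi_R = 2/9*pi_P + 1/9*pi_Q + 2/9*pi_R + 1/9*pi_S
  pi_S = 1/9*pi_P + 1/3*pi_Q + 1/3*pi_R + 4/9*pi_S
with normalization: pi_P + pi_Q + pi_R + pi_S = 1.

Using the first 3 balance equations plus normalization, the linear system A*pi = b is:
  [-5/9, 1/9, 2/9, 1/9] . pi = 0
  [2/9, -5/9, 2/9, 1/3] . pi = 0
  [2/9, 1/9, -7/9, 1/9] . pi = 0
  [1, 1, 1, 1] . pi = 1

Solving yields:
  pi_P = 9/47
  pi_Q = 125/376
  pi_R = 7/47
  pi_S = 123/376

Verification (pi * P):
  9/47*4/9 + 125/376*1/9 + 7/47*2/9 + 123/376*1/9 = 9/47 = pi_P  (ok)
  9/47*2/9 + 125/376*4/9 + 7/47*2/9 + 123/376*1/3 = 125/376 = pi_Q  (ok)
  9/47*2/9 + 125/376*1/9 + 7/47*2/9 + 123/376*1/9 = 7/47 = pi_R  (ok)
  9/47*1/9 + 125/376*1/3 + 7/47*1/3 + 123/376*4/9 = 123/376 = pi_S  (ok)

Answer: 9/47 125/376 7/47 123/376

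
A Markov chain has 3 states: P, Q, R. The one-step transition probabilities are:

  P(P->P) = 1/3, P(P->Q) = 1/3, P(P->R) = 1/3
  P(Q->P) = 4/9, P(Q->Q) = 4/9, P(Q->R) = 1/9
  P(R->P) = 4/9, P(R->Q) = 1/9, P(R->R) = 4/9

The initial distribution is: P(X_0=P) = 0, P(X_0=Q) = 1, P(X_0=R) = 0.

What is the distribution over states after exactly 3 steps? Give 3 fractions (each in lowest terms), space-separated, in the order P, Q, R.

Answer: 292/729 232/729 205/729

Derivation:
Propagating the distribution step by step (d_{t+1} = d_t * P):
d_0 = (P=0, Q=1, R=0)
  d_1[P] = 0*1/3 + 1*4/9 + 0*4/9 = 4/9
  d_1[Q] = 0*1/3 + 1*4/9 + 0*1/9 = 4/9
  d_1[R] = 0*1/3 + 1*1/9 + 0*4/9 = 1/9
d_1 = (P=4/9, Q=4/9, R=1/9)
  d_2[P] = 4/9*1/3 + 4/9*4/9 + 1/9*4/9 = 32/81
  d_2[Q] = 4/9*1/3 + 4/9*4/9 + 1/9*1/9 = 29/81
  d_2[R] = 4/9*1/3 + 4/9*1/9 + 1/9*4/9 = 20/81
d_2 = (P=32/81, Q=29/81, R=20/81)
  d_3[P] = 32/81*1/3 + 29/81*4/9 + 20/81*4/9 = 292/729
  d_3[Q] = 32/81*1/3 + 29/81*4/9 + 20/81*1/9 = 232/729
  d_3[R] = 32/81*1/3 + 29/81*1/9 + 20/81*4/9 = 205/729
d_3 = (P=292/729, Q=232/729, R=205/729)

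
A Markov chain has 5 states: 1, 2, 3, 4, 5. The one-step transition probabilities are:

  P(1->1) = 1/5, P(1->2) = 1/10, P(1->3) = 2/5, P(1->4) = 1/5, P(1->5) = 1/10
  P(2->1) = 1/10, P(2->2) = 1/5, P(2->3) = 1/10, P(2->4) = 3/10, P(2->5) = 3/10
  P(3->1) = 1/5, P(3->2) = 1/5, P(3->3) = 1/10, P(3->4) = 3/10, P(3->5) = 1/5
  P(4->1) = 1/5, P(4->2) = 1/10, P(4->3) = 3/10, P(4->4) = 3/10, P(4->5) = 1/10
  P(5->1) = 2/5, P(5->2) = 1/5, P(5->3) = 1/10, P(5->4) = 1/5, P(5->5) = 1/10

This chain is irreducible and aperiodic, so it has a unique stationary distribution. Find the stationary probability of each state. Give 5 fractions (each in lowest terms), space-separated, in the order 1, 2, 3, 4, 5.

Answer: 215/999 152/999 217/999 263/999 152/999

Derivation:
The stationary distribution satisfies pi = pi * P, i.e.:
  pi_1 = 1/5*pi_1 + 1/10*pi_2 + 1/5*pi_3 + 1/5*pi_4 + 2/5*pi_5
  pi_2 = 1/10*pi_1 + 1/5*pi_2 + 1/5*pi_3 + 1/10*pi_4 + 1/5*pi_5
  pi_3 = 2/5*pi_1 + 1/10*pi_2 + 1/10*pi_3 + 3/10*pi_4 + 1/10*pi_5
  pi_4 = 1/5*pi_1 + 3/10*pi_2 + 3/10*pi_3 + 3/10*pi_4 + 1/5*pi_5
  pi_5 = 1/10*pi_1 + 3/10*pi_2 + 1/5*pi_3 + 1/10*pi_4 + 1/10*pi_5
with normalization: pi_1 + pi_2 + pi_3 + pi_4 + pi_5 = 1.

Using the first 4 balance equations plus normalization, the linear system A*pi = b is:
  [-4/5, 1/10, 1/5, 1/5, 2/5] . pi = 0
  [1/10, -4/5, 1/5, 1/10, 1/5] . pi = 0
  [2/5, 1/10, -9/10, 3/10, 1/10] . pi = 0
  [1/5, 3/10, 3/10, -7/10, 1/5] . pi = 0
  [1, 1, 1, 1, 1] . pi = 1

Solving yields:
  pi_1 = 215/999
  pi_2 = 152/999
  pi_3 = 217/999
  pi_4 = 263/999
  pi_5 = 152/999

Verification (pi * P):
  215/999*1/5 + 152/999*1/10 + 217/999*1/5 + 263/999*1/5 + 152/999*2/5 = 215/999 = pi_1  (ok)
  215/999*1/10 + 152/999*1/5 + 217/999*1/5 + 263/999*1/10 + 152/999*1/5 = 152/999 = pi_2  (ok)
  215/999*2/5 + 152/999*1/10 + 217/999*1/10 + 263/999*3/10 + 152/999*1/10 = 217/999 = pi_3  (ok)
  215/999*1/5 + 152/999*3/10 + 217/999*3/10 + 263/999*3/10 + 152/999*1/5 = 263/999 = pi_4  (ok)
  215/999*1/10 + 152/999*3/10 + 217/999*1/5 + 263/999*1/10 + 152/999*1/10 = 152/999 = pi_5  (ok)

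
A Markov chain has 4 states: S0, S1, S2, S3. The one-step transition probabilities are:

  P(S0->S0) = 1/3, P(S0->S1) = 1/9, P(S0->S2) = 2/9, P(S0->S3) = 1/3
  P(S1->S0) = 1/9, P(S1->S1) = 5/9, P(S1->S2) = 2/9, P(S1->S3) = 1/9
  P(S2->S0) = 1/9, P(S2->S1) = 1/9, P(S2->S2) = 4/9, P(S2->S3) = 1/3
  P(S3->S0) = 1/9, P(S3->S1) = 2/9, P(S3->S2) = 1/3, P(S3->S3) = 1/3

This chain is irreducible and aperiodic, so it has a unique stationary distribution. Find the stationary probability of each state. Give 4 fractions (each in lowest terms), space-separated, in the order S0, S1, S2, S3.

Answer: 1/7 12/47 107/329 13/47

Derivation:
The stationary distribution satisfies pi = pi * P, i.e.:
  pi_S0 = 1/3*pi_S0 + 1/9*pi_S1 + 1/9*pi_S2 + 1/9*pi_S3
  pi_S1 = 1/9*pi_S0 + 5/9*pi_S1 + 1/9*pi_S2 + 2/9*pi_S3
  pi_S2 = 2/9*pi_S0 + 2/9*pi_S1 + 4/9*pi_S2 + 1/3*pi_S3
  pi_S3 = 1/3*pi_S0 + 1/9*pi_S1 + 1/3*pi_S2 + 1/3*pi_S3
with normalization: pi_S0 + pi_S1 + pi_S2 + pi_S3 = 1.

Using the first 3 balance equations plus normalization, the linear system A*pi = b is:
  [-2/3, 1/9, 1/9, 1/9] . pi = 0
  [1/9, -4/9, 1/9, 2/9] . pi = 0
  [2/9, 2/9, -5/9, 1/3] . pi = 0
  [1, 1, 1, 1] . pi = 1

Solving yields:
  pi_S0 = 1/7
  pi_S1 = 12/47
  pi_S2 = 107/329
  pi_S3 = 13/47

Verification (pi * P):
  1/7*1/3 + 12/47*1/9 + 107/329*1/9 + 13/47*1/9 = 1/7 = pi_S0  (ok)
  1/7*1/9 + 12/47*5/9 + 107/329*1/9 + 13/47*2/9 = 12/47 = pi_S1  (ok)
  1/7*2/9 + 12/47*2/9 + 107/329*4/9 + 13/47*1/3 = 107/329 = pi_S2  (ok)
  1/7*1/3 + 12/47*1/9 + 107/329*1/3 + 13/47*1/3 = 13/47 = pi_S3  (ok)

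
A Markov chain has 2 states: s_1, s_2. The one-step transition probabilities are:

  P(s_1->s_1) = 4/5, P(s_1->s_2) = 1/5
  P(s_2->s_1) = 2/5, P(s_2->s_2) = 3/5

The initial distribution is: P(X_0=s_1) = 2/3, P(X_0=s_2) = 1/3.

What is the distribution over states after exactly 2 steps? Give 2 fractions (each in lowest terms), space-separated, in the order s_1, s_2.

Propagating the distribution step by step (d_{t+1} = d_t * P):
d_0 = (s_1=2/3, s_2=1/3)
  d_1[s_1] = 2/3*4/5 + 1/3*2/5 = 2/3
  d_1[s_2] = 2/3*1/5 + 1/3*3/5 = 1/3
d_1 = (s_1=2/3, s_2=1/3)
  d_2[s_1] = 2/3*4/5 + 1/3*2/5 = 2/3
  d_2[s_2] = 2/3*1/5 + 1/3*3/5 = 1/3
d_2 = (s_1=2/3, s_2=1/3)

Answer: 2/3 1/3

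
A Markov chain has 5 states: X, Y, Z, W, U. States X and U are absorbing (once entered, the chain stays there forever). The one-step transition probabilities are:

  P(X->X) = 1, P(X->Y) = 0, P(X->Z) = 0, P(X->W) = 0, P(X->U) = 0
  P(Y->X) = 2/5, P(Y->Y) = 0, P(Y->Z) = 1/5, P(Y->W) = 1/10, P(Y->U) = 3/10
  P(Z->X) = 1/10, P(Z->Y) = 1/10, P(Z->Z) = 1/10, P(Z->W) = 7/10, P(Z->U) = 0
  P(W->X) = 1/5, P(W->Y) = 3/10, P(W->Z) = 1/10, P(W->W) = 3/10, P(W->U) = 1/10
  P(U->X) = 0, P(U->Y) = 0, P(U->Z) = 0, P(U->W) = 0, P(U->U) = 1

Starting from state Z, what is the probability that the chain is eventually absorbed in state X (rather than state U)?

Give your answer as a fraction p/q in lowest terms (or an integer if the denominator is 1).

Answer: 321/476

Derivation:
Let a_i = P(absorbed in X | start in state i).
Boundary conditions: a_X = 1, a_U = 0.
For each transient state i, a_i = sum_j P(i->j) * a_j:
  a_Y = 2/5*a_X + 0*a_Y + 1/5*a_Z + 1/10*a_W + 3/10*a_U
  a_Z = 1/10*a_X + 1/10*a_Y + 1/10*a_Z + 7/10*a_W + 0*a_U
  a_W = 1/5*a_X + 3/10*a_Y + 1/10*a_Z + 3/10*a_W + 1/10*a_U

Substituting a_X = 1 and a_U = 0, rearrange to (I - Q) a = r where r[i] = P(i -> X):
  [1, -1/5, -1/10] . (a_Y, a_Z, a_W) = 2/5
  [-1/10, 9/10, -7/10] . (a_Y, a_Z, a_W) = 1/10
  [-3/10, -1/10, 7/10] . (a_Y, a_Z, a_W) = 1/5

Solving yields:
  a_Y = 285/476
  a_Z = 321/476
  a_W = 76/119

Starting state is Z, so the absorption probability is a_Z = 321/476.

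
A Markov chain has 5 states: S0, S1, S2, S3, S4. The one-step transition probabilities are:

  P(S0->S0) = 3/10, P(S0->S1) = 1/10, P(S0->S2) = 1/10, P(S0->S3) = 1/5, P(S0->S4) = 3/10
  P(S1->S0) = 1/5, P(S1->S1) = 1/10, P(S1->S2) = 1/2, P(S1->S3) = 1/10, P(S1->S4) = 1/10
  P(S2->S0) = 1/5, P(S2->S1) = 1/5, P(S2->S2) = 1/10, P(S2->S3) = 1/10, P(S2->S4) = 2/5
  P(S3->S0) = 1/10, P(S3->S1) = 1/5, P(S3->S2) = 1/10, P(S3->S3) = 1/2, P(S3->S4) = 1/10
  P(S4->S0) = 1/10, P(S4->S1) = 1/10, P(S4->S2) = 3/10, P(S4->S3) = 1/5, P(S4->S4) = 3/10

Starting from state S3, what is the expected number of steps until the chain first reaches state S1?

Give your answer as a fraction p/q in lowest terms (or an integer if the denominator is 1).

Let h_i = expected steps to first reach S1 from state i.
Boundary: h_S1 = 0.
First-step equations for the other states:
  h_S0 = 1 + 3/10*h_S0 + 1/10*h_S1 + 1/10*h_S2 + 1/5*h_S3 + 3/10*h_S4
  h_S2 = 1 + 1/5*h_S0 + 1/5*h_S1 + 1/10*h_S2 + 1/10*h_S3 + 2/5*h_S4
  h_S3 = 1 + 1/10*h_S0 + 1/5*h_S1 + 1/10*h_S2 + 1/2*h_S3 + 1/10*h_S4
  h_S4 = 1 + 1/10*h_S0 + 1/10*h_S1 + 3/10*h_S2 + 1/5*h_S3 + 3/10*h_S4

Substituting h_S1 = 0 and rearranging gives the linear system (I - Q) h = 1:
  [7/10, -1/10, -1/5, -3/10] . (h_S0, h_S2, h_S3, h_S4) = 1
  [-1/5, 9/10, -1/10, -2/5] . (h_S0, h_S2, h_S3, h_S4) = 1
  [-1/10, -1/10, 1/2, -1/10] . (h_S0, h_S2, h_S3, h_S4) = 1
  [-1/10, -3/10, -1/5, 7/10] . (h_S0, h_S2, h_S3, h_S4) = 1

Solving yields:
  h_S0 = 3410/483
  h_S2 = 3110/483
  h_S3 = 140/23
  h_S4 = 3350/483

Starting state is S3, so the expected hitting time is h_S3 = 140/23.

Answer: 140/23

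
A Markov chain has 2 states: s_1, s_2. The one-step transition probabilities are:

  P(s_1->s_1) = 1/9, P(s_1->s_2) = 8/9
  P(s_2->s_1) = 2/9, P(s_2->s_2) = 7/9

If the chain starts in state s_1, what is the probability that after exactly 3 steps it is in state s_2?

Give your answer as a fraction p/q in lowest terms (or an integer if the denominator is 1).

Computing P^3 by repeated multiplication:
P^1 =
  s_1: [1/9, 8/9]
  s_2: [2/9, 7/9]
P^2 =
  s_1: [17/81, 64/81]
  s_2: [16/81, 65/81]
P^3 =
  s_1: [145/729, 584/729]
  s_2: [146/729, 583/729]

(P^3)[s_1 -> s_2] = 584/729

Answer: 584/729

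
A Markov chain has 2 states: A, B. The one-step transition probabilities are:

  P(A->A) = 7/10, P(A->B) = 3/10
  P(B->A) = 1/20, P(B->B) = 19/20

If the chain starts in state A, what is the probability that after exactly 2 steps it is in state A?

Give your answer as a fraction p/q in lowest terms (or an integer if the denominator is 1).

Answer: 101/200

Derivation:
Computing P^2 by repeated multiplication:
P^1 =
  A: [7/10, 3/10]
  B: [1/20, 19/20]
P^2 =
  A: [101/200, 99/200]
  B: [33/400, 367/400]

(P^2)[A -> A] = 101/200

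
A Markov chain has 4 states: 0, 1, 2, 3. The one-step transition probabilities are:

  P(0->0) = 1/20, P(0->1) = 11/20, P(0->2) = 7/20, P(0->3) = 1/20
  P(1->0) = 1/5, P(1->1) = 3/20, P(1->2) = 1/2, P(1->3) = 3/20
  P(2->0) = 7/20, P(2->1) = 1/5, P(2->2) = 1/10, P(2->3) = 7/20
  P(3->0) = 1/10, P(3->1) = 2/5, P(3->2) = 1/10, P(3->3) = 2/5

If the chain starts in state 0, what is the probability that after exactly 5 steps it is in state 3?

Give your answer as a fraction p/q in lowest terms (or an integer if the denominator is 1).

Computing P^5 by repeated multiplication:
P^1 =
  0: [1/20, 11/20, 7/20, 1/20]
  1: [1/5, 3/20, 1/2, 3/20]
  2: [7/20, 1/5, 1/10, 7/20]
  3: [1/10, 2/5, 1/10, 2/5]
P^2 =
  0: [6/25, 1/5, 133/400, 91/400]
  1: [23/100, 117/400, 21/100, 107/400]
  2: [51/400, 153/400, 107/400, 89/400]
  3: [4/25, 59/200, 57/200, 13/50]
P^3 =
  0: [1529/8000, 639/2000, 6/25, 399/1600]
  1: [681/4000, 511/1600, 549/2000, 1887/8000]
  2: [159/800, 27/100, 2279/8000, 1971/8000]
  3: [771/4000, 1173/4000, 129/500, 32/125]
P^4 =
  0: [29183/160000, 48127/160000, 44093/160000, 38597/160000]
  1: [3841/20000, 46527/160000, 173/640, 7899/32000]
  2: [241/1280, 24427/80000, 4123/16000, 39791/160000]
  3: [2947/16000, 38/125, 21239/80000, 9853/40000]
P^5 =
  0: [37971/200000, 475271/1600000, 850931/3200000, 790991/3200000]
  1: [37411/200000, 966549/3200000, 26433/100000, 789019/3200000]
  2: [593733/3200000, 192237/640000, 861457/3200000, 6269/25600]
  3: [3001/16000, 477649/1600000, 85647/320000, 12313/50000]

(P^5)[0 -> 3] = 790991/3200000

Answer: 790991/3200000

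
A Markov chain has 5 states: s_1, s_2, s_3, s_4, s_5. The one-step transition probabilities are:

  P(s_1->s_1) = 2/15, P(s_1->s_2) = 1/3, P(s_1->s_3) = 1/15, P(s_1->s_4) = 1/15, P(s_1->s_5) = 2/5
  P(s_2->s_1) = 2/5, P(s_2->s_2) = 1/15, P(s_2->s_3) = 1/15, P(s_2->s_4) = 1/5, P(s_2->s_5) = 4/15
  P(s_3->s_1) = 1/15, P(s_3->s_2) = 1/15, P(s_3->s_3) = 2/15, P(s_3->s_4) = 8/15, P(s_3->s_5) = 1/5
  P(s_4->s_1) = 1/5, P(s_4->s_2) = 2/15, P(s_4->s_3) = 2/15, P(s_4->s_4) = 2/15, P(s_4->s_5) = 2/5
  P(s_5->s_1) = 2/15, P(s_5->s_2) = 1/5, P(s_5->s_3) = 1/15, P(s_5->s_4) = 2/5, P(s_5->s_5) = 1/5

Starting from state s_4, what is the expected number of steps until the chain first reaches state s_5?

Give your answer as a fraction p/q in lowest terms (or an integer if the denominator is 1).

Let h_i = expected steps to first reach s_5 from state i.
Boundary: h_s_5 = 0.
First-step equations for the other states:
  h_s_1 = 1 + 2/15*h_s_1 + 1/3*h_s_2 + 1/15*h_s_3 + 1/15*h_s_4 + 2/5*h_s_5
  h_s_2 = 1 + 2/5*h_s_1 + 1/15*h_s_2 + 1/15*h_s_3 + 1/5*h_s_4 + 4/15*h_s_5
  h_s_3 = 1 + 1/15*h_s_1 + 1/15*h_s_2 + 2/15*h_s_3 + 8/15*h_s_4 + 1/5*h_s_5
  h_s_4 = 1 + 1/5*h_s_1 + 2/15*h_s_2 + 2/15*h_s_3 + 2/15*h_s_4 + 2/5*h_s_5

Substituting h_s_5 = 0 and rearranging gives the linear system (I - Q) h = 1:
  [13/15, -1/3, -1/15, -1/15] . (h_s_1, h_s_2, h_s_3, h_s_4) = 1
  [-2/5, 14/15, -1/15, -1/5] . (h_s_1, h_s_2, h_s_3, h_s_4) = 1
  [-1/15, -1/15, 13/15, -8/15] . (h_s_1, h_s_2, h_s_3, h_s_4) = 1
  [-1/5, -2/15, -2/15, 13/15] . (h_s_1, h_s_2, h_s_3, h_s_4) = 1

Solving yields:
  h_s_1 = 18415/6517
  h_s_2 = 415/133
  h_s_3 = 21725/6517
  h_s_4 = 960/343

Starting state is s_4, so the expected hitting time is h_s_4 = 960/343.

Answer: 960/343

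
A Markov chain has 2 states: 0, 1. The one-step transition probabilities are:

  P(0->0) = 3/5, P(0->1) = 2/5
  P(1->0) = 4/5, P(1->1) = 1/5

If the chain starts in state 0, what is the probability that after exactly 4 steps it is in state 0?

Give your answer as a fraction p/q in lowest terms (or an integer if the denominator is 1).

Answer: 417/625

Derivation:
Computing P^4 by repeated multiplication:
P^1 =
  0: [3/5, 2/5]
  1: [4/5, 1/5]
P^2 =
  0: [17/25, 8/25]
  1: [16/25, 9/25]
P^3 =
  0: [83/125, 42/125]
  1: [84/125, 41/125]
P^4 =
  0: [417/625, 208/625]
  1: [416/625, 209/625]

(P^4)[0 -> 0] = 417/625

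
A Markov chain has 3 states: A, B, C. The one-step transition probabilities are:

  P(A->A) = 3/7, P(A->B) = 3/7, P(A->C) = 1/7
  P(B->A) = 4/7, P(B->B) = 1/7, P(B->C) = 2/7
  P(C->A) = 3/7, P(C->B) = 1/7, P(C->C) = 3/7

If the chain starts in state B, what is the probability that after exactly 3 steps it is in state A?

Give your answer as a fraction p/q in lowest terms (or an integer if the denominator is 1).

Answer: 162/343

Derivation:
Computing P^3 by repeated multiplication:
P^1 =
  A: [3/7, 3/7, 1/7]
  B: [4/7, 1/7, 2/7]
  C: [3/7, 1/7, 3/7]
P^2 =
  A: [24/49, 13/49, 12/49]
  B: [22/49, 15/49, 12/49]
  C: [22/49, 13/49, 2/7]
P^3 =
  A: [160/343, 97/343, 86/343]
  B: [162/343, 93/343, 88/343]
  C: [160/343, 93/343, 90/343]

(P^3)[B -> A] = 162/343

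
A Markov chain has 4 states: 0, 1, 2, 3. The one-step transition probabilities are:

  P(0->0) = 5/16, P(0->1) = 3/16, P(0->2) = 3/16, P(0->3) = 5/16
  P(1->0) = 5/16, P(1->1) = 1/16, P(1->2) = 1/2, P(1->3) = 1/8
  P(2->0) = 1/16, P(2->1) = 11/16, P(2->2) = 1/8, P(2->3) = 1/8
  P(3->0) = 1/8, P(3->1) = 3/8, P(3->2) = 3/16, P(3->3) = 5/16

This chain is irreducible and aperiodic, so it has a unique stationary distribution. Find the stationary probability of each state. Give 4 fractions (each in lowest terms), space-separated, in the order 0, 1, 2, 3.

Answer: 461/2227 42/131 603/2227 449/2227

Derivation:
The stationary distribution satisfies pi = pi * P, i.e.:
  pi_0 = 5/16*pi_0 + 5/16*pi_1 + 1/16*pi_2 + 1/8*pi_3
  pi_1 = 3/16*pi_0 + 1/16*pi_1 + 11/16*pi_2 + 3/8*pi_3
  pi_2 = 3/16*pi_0 + 1/2*pi_1 + 1/8*pi_2 + 3/16*pi_3
  pi_3 = 5/16*pi_0 + 1/8*pi_1 + 1/8*pi_2 + 5/16*pi_3
with normalization: pi_0 + pi_1 + pi_2 + pi_3 = 1.

Using the first 3 balance equations plus normalization, the linear system A*pi = b is:
  [-11/16, 5/16, 1/16, 1/8] . pi = 0
  [3/16, -15/16, 11/16, 3/8] . pi = 0
  [3/16, 1/2, -7/8, 3/16] . pi = 0
  [1, 1, 1, 1] . pi = 1

Solving yields:
  pi_0 = 461/2227
  pi_1 = 42/131
  pi_2 = 603/2227
  pi_3 = 449/2227

Verification (pi * P):
  461/2227*5/16 + 42/131*5/16 + 603/2227*1/16 + 449/2227*1/8 = 461/2227 = pi_0  (ok)
  461/2227*3/16 + 42/131*1/16 + 603/2227*11/16 + 449/2227*3/8 = 42/131 = pi_1  (ok)
  461/2227*3/16 + 42/131*1/2 + 603/2227*1/8 + 449/2227*3/16 = 603/2227 = pi_2  (ok)
  461/2227*5/16 + 42/131*1/8 + 603/2227*1/8 + 449/2227*5/16 = 449/2227 = pi_3  (ok)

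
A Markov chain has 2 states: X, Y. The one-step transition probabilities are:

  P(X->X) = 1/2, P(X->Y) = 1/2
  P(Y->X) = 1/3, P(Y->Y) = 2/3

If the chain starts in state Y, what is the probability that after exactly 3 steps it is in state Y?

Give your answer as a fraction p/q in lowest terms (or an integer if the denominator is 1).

Computing P^3 by repeated multiplication:
P^1 =
  X: [1/2, 1/2]
  Y: [1/3, 2/3]
P^2 =
  X: [5/12, 7/12]
  Y: [7/18, 11/18]
P^3 =
  X: [29/72, 43/72]
  Y: [43/108, 65/108]

(P^3)[Y -> Y] = 65/108

Answer: 65/108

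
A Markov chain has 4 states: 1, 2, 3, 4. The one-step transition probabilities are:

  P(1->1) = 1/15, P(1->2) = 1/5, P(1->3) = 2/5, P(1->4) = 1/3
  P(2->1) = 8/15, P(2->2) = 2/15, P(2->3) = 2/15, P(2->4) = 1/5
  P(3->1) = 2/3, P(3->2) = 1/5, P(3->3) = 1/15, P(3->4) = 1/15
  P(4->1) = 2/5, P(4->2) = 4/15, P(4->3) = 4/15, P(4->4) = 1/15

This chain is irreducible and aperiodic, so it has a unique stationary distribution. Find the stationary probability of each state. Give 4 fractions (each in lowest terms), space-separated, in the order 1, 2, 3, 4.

The stationary distribution satisfies pi = pi * P, i.e.:
  pi_1 = 1/15*pi_1 + 8/15*pi_2 + 2/3*pi_3 + 2/5*pi_4
  pi_2 = 1/5*pi_1 + 2/15*pi_2 + 1/5*pi_3 + 4/15*pi_4
  pi_3 = 2/5*pi_1 + 2/15*pi_2 + 1/15*pi_3 + 4/15*pi_4
  pi_4 = 1/3*pi_1 + 1/5*pi_2 + 1/15*pi_3 + 1/15*pi_4
with normalization: pi_1 + pi_2 + pi_3 + pi_4 = 1.

Using the first 3 balance equations plus normalization, the linear system A*pi = b is:
  [-14/15, 8/15, 2/3, 2/5] . pi = 0
  [1/5, -13/15, 1/5, 4/15] . pi = 0
  [2/5, 2/15, -14/15, 4/15] . pi = 0
  [1, 1, 1, 1] . pi = 1

Solving yields:
  pi_1 = 275/747
  pi_2 = 149/747
  pi_3 = 20/83
  pi_4 = 143/747

Verification (pi * P):
  275/747*1/15 + 149/747*8/15 + 20/83*2/3 + 143/747*2/5 = 275/747 = pi_1  (ok)
  275/747*1/5 + 149/747*2/15 + 20/83*1/5 + 143/747*4/15 = 149/747 = pi_2  (ok)
  275/747*2/5 + 149/747*2/15 + 20/83*1/15 + 143/747*4/15 = 20/83 = pi_3  (ok)
  275/747*1/3 + 149/747*1/5 + 20/83*1/15 + 143/747*1/15 = 143/747 = pi_4  (ok)

Answer: 275/747 149/747 20/83 143/747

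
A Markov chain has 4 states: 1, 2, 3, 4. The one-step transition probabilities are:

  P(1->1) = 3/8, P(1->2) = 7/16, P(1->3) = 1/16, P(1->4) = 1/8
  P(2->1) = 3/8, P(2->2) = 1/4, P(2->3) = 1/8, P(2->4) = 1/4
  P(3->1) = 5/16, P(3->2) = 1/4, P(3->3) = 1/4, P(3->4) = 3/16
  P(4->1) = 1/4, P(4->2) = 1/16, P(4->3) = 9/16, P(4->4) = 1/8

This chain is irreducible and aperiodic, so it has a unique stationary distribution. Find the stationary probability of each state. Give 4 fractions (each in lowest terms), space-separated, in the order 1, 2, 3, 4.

Answer: 691/2029 571/2029 416/2029 351/2029

Derivation:
The stationary distribution satisfies pi = pi * P, i.e.:
  pi_1 = 3/8*pi_1 + 3/8*pi_2 + 5/16*pi_3 + 1/4*pi_4
  pi_2 = 7/16*pi_1 + 1/4*pi_2 + 1/4*pi_3 + 1/16*pi_4
  pi_3 = 1/16*pi_1 + 1/8*pi_2 + 1/4*pi_3 + 9/16*pi_4
  pi_4 = 1/8*pi_1 + 1/4*pi_2 + 3/16*pi_3 + 1/8*pi_4
with normalization: pi_1 + pi_2 + pi_3 + pi_4 = 1.

Using the first 3 balance equations plus normalization, the linear system A*pi = b is:
  [-5/8, 3/8, 5/16, 1/4] . pi = 0
  [7/16, -3/4, 1/4, 1/16] . pi = 0
  [1/16, 1/8, -3/4, 9/16] . pi = 0
  [1, 1, 1, 1] . pi = 1

Solving yields:
  pi_1 = 691/2029
  pi_2 = 571/2029
  pi_3 = 416/2029
  pi_4 = 351/2029

Verification (pi * P):
  691/2029*3/8 + 571/2029*3/8 + 416/2029*5/16 + 351/2029*1/4 = 691/2029 = pi_1  (ok)
  691/2029*7/16 + 571/2029*1/4 + 416/2029*1/4 + 351/2029*1/16 = 571/2029 = pi_2  (ok)
  691/2029*1/16 + 571/2029*1/8 + 416/2029*1/4 + 351/2029*9/16 = 416/2029 = pi_3  (ok)
  691/2029*1/8 + 571/2029*1/4 + 416/2029*3/16 + 351/2029*1/8 = 351/2029 = pi_4  (ok)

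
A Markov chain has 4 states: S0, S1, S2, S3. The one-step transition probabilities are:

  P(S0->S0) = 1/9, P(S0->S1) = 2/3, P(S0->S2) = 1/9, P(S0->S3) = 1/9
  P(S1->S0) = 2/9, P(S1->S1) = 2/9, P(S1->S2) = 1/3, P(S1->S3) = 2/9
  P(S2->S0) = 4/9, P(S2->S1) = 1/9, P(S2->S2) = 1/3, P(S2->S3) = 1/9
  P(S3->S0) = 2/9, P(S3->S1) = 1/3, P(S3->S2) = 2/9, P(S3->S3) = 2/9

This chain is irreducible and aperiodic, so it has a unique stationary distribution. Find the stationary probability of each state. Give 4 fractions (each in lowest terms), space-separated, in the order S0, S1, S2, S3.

The stationary distribution satisfies pi = pi * P, i.e.:
  pi_S0 = 1/9*pi_S0 + 2/9*pi_S1 + 4/9*pi_S2 + 2/9*pi_S3
  pi_S1 = 2/3*pi_S0 + 2/9*pi_S1 + 1/9*pi_S2 + 1/3*pi_S3
  pi_S2 = 1/9*pi_S0 + 1/3*pi_S1 + 1/3*pi_S2 + 2/9*pi_S3
  pi_S3 = 1/9*pi_S0 + 2/9*pi_S1 + 1/9*pi_S2 + 2/9*pi_S3
with normalization: pi_S0 + pi_S1 + pi_S2 + pi_S3 = 1.

Using the first 3 balance equations plus normalization, the linear system A*pi = b is:
  [-8/9, 2/9, 4/9, 2/9] . pi = 0
  [2/3, -7/9, 1/9, 1/3] . pi = 0
  [1/9, 1/3, -2/3, 2/9] . pi = 0
  [1, 1, 1, 1] . pi = 1

Solving yields:
  pi_S0 = 35/139
  pi_S1 = 45/139
  pi_S2 = 36/139
  pi_S3 = 23/139

Verification (pi * P):
  35/139*1/9 + 45/139*2/9 + 36/139*4/9 + 23/139*2/9 = 35/139 = pi_S0  (ok)
  35/139*2/3 + 45/139*2/9 + 36/139*1/9 + 23/139*1/3 = 45/139 = pi_S1  (ok)
  35/139*1/9 + 45/139*1/3 + 36/139*1/3 + 23/139*2/9 = 36/139 = pi_S2  (ok)
  35/139*1/9 + 45/139*2/9 + 36/139*1/9 + 23/139*2/9 = 23/139 = pi_S3  (ok)

Answer: 35/139 45/139 36/139 23/139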